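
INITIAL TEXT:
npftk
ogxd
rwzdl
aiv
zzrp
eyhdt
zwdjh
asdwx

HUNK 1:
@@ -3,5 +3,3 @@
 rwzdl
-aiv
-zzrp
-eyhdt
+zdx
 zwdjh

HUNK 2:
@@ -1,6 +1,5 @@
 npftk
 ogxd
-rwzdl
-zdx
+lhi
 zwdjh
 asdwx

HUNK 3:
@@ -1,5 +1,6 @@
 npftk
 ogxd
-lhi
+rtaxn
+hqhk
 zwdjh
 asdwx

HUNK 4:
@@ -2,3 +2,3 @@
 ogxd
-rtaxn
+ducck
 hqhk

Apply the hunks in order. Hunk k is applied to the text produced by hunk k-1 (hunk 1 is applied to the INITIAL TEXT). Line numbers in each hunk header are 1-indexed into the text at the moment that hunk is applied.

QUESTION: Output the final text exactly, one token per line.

Hunk 1: at line 3 remove [aiv,zzrp,eyhdt] add [zdx] -> 6 lines: npftk ogxd rwzdl zdx zwdjh asdwx
Hunk 2: at line 1 remove [rwzdl,zdx] add [lhi] -> 5 lines: npftk ogxd lhi zwdjh asdwx
Hunk 3: at line 1 remove [lhi] add [rtaxn,hqhk] -> 6 lines: npftk ogxd rtaxn hqhk zwdjh asdwx
Hunk 4: at line 2 remove [rtaxn] add [ducck] -> 6 lines: npftk ogxd ducck hqhk zwdjh asdwx

Answer: npftk
ogxd
ducck
hqhk
zwdjh
asdwx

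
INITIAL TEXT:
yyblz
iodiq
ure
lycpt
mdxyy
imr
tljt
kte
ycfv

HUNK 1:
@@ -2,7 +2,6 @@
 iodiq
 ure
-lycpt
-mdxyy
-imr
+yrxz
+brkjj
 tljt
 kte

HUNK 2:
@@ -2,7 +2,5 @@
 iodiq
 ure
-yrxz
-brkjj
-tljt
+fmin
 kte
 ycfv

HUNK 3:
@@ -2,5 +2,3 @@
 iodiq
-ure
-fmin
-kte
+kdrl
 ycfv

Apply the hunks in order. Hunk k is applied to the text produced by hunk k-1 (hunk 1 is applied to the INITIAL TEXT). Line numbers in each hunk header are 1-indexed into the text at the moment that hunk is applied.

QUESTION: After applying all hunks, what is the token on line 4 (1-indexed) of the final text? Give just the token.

Hunk 1: at line 2 remove [lycpt,mdxyy,imr] add [yrxz,brkjj] -> 8 lines: yyblz iodiq ure yrxz brkjj tljt kte ycfv
Hunk 2: at line 2 remove [yrxz,brkjj,tljt] add [fmin] -> 6 lines: yyblz iodiq ure fmin kte ycfv
Hunk 3: at line 2 remove [ure,fmin,kte] add [kdrl] -> 4 lines: yyblz iodiq kdrl ycfv
Final line 4: ycfv

Answer: ycfv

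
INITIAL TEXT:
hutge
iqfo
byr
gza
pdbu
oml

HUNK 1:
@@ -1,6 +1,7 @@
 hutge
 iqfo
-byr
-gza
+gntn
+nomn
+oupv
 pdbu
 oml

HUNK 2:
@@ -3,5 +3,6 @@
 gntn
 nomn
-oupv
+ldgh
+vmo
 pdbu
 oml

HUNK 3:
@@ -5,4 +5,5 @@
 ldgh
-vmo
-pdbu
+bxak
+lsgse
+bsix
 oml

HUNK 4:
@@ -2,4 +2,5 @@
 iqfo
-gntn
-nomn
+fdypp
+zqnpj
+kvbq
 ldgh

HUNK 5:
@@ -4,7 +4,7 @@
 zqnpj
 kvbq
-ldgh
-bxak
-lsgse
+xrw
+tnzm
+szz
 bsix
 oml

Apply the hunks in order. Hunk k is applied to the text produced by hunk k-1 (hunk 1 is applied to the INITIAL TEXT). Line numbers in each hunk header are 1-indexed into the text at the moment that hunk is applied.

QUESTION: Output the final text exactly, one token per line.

Hunk 1: at line 1 remove [byr,gza] add [gntn,nomn,oupv] -> 7 lines: hutge iqfo gntn nomn oupv pdbu oml
Hunk 2: at line 3 remove [oupv] add [ldgh,vmo] -> 8 lines: hutge iqfo gntn nomn ldgh vmo pdbu oml
Hunk 3: at line 5 remove [vmo,pdbu] add [bxak,lsgse,bsix] -> 9 lines: hutge iqfo gntn nomn ldgh bxak lsgse bsix oml
Hunk 4: at line 2 remove [gntn,nomn] add [fdypp,zqnpj,kvbq] -> 10 lines: hutge iqfo fdypp zqnpj kvbq ldgh bxak lsgse bsix oml
Hunk 5: at line 4 remove [ldgh,bxak,lsgse] add [xrw,tnzm,szz] -> 10 lines: hutge iqfo fdypp zqnpj kvbq xrw tnzm szz bsix oml

Answer: hutge
iqfo
fdypp
zqnpj
kvbq
xrw
tnzm
szz
bsix
oml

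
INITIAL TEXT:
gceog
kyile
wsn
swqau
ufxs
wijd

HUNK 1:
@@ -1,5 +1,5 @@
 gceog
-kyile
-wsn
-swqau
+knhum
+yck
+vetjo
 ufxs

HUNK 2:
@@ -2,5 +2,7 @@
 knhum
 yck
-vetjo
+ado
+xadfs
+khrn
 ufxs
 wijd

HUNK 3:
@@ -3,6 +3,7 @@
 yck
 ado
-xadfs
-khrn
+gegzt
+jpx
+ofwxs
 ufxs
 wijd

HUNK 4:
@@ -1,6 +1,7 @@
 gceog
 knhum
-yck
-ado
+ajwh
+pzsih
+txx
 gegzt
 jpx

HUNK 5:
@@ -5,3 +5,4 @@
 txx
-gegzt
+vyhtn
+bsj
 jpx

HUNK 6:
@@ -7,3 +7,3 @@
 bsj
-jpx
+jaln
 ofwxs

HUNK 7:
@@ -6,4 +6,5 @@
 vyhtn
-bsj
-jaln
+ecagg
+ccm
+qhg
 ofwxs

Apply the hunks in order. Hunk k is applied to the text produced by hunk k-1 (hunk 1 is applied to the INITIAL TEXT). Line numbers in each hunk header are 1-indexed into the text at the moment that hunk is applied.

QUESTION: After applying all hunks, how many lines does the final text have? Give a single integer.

Answer: 12

Derivation:
Hunk 1: at line 1 remove [kyile,wsn,swqau] add [knhum,yck,vetjo] -> 6 lines: gceog knhum yck vetjo ufxs wijd
Hunk 2: at line 2 remove [vetjo] add [ado,xadfs,khrn] -> 8 lines: gceog knhum yck ado xadfs khrn ufxs wijd
Hunk 3: at line 3 remove [xadfs,khrn] add [gegzt,jpx,ofwxs] -> 9 lines: gceog knhum yck ado gegzt jpx ofwxs ufxs wijd
Hunk 4: at line 1 remove [yck,ado] add [ajwh,pzsih,txx] -> 10 lines: gceog knhum ajwh pzsih txx gegzt jpx ofwxs ufxs wijd
Hunk 5: at line 5 remove [gegzt] add [vyhtn,bsj] -> 11 lines: gceog knhum ajwh pzsih txx vyhtn bsj jpx ofwxs ufxs wijd
Hunk 6: at line 7 remove [jpx] add [jaln] -> 11 lines: gceog knhum ajwh pzsih txx vyhtn bsj jaln ofwxs ufxs wijd
Hunk 7: at line 6 remove [bsj,jaln] add [ecagg,ccm,qhg] -> 12 lines: gceog knhum ajwh pzsih txx vyhtn ecagg ccm qhg ofwxs ufxs wijd
Final line count: 12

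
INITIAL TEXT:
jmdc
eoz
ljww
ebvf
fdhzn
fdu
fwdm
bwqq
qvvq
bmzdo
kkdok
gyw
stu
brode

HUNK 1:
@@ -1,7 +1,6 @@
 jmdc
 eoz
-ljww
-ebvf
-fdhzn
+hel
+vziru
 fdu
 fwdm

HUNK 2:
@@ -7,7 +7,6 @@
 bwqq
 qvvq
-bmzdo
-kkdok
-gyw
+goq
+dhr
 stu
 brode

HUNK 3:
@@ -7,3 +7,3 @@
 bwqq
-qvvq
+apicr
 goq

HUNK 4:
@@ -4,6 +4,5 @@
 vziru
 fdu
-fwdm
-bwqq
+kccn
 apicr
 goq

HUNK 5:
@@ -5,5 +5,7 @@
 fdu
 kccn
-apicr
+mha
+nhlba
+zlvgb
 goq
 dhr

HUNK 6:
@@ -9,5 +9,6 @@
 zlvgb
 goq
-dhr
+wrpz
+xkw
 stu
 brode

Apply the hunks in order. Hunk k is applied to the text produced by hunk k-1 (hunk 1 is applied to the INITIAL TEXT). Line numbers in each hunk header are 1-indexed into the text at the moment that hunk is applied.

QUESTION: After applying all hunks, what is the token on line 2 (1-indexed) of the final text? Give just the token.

Hunk 1: at line 1 remove [ljww,ebvf,fdhzn] add [hel,vziru] -> 13 lines: jmdc eoz hel vziru fdu fwdm bwqq qvvq bmzdo kkdok gyw stu brode
Hunk 2: at line 7 remove [bmzdo,kkdok,gyw] add [goq,dhr] -> 12 lines: jmdc eoz hel vziru fdu fwdm bwqq qvvq goq dhr stu brode
Hunk 3: at line 7 remove [qvvq] add [apicr] -> 12 lines: jmdc eoz hel vziru fdu fwdm bwqq apicr goq dhr stu brode
Hunk 4: at line 4 remove [fwdm,bwqq] add [kccn] -> 11 lines: jmdc eoz hel vziru fdu kccn apicr goq dhr stu brode
Hunk 5: at line 5 remove [apicr] add [mha,nhlba,zlvgb] -> 13 lines: jmdc eoz hel vziru fdu kccn mha nhlba zlvgb goq dhr stu brode
Hunk 6: at line 9 remove [dhr] add [wrpz,xkw] -> 14 lines: jmdc eoz hel vziru fdu kccn mha nhlba zlvgb goq wrpz xkw stu brode
Final line 2: eoz

Answer: eoz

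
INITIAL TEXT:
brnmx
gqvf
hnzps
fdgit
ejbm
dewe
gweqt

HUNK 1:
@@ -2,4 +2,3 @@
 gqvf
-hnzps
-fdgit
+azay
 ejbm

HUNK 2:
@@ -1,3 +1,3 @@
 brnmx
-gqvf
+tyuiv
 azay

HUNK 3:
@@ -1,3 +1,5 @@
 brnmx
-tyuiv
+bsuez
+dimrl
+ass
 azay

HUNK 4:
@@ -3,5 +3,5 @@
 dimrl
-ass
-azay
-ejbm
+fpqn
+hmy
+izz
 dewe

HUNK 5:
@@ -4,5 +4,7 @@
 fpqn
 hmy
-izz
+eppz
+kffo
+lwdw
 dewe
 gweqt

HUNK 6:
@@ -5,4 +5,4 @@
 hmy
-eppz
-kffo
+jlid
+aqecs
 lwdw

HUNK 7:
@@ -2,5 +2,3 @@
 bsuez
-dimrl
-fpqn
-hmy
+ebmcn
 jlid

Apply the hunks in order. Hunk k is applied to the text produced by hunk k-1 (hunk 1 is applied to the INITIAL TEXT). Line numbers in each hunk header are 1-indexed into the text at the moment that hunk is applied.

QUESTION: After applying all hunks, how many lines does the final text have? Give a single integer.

Answer: 8

Derivation:
Hunk 1: at line 2 remove [hnzps,fdgit] add [azay] -> 6 lines: brnmx gqvf azay ejbm dewe gweqt
Hunk 2: at line 1 remove [gqvf] add [tyuiv] -> 6 lines: brnmx tyuiv azay ejbm dewe gweqt
Hunk 3: at line 1 remove [tyuiv] add [bsuez,dimrl,ass] -> 8 lines: brnmx bsuez dimrl ass azay ejbm dewe gweqt
Hunk 4: at line 3 remove [ass,azay,ejbm] add [fpqn,hmy,izz] -> 8 lines: brnmx bsuez dimrl fpqn hmy izz dewe gweqt
Hunk 5: at line 4 remove [izz] add [eppz,kffo,lwdw] -> 10 lines: brnmx bsuez dimrl fpqn hmy eppz kffo lwdw dewe gweqt
Hunk 6: at line 5 remove [eppz,kffo] add [jlid,aqecs] -> 10 lines: brnmx bsuez dimrl fpqn hmy jlid aqecs lwdw dewe gweqt
Hunk 7: at line 2 remove [dimrl,fpqn,hmy] add [ebmcn] -> 8 lines: brnmx bsuez ebmcn jlid aqecs lwdw dewe gweqt
Final line count: 8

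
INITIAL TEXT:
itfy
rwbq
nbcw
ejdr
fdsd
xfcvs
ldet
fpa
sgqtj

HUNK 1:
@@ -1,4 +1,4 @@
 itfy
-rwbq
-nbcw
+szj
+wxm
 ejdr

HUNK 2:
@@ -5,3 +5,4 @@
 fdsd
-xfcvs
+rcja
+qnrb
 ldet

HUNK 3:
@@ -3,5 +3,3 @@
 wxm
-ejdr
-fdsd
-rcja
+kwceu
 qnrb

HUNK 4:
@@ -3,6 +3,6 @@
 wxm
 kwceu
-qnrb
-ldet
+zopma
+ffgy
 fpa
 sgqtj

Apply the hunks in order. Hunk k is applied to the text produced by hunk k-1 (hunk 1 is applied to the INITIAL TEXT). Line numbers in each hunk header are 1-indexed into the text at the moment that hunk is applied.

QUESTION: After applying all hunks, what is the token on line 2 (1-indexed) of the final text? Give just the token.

Answer: szj

Derivation:
Hunk 1: at line 1 remove [rwbq,nbcw] add [szj,wxm] -> 9 lines: itfy szj wxm ejdr fdsd xfcvs ldet fpa sgqtj
Hunk 2: at line 5 remove [xfcvs] add [rcja,qnrb] -> 10 lines: itfy szj wxm ejdr fdsd rcja qnrb ldet fpa sgqtj
Hunk 3: at line 3 remove [ejdr,fdsd,rcja] add [kwceu] -> 8 lines: itfy szj wxm kwceu qnrb ldet fpa sgqtj
Hunk 4: at line 3 remove [qnrb,ldet] add [zopma,ffgy] -> 8 lines: itfy szj wxm kwceu zopma ffgy fpa sgqtj
Final line 2: szj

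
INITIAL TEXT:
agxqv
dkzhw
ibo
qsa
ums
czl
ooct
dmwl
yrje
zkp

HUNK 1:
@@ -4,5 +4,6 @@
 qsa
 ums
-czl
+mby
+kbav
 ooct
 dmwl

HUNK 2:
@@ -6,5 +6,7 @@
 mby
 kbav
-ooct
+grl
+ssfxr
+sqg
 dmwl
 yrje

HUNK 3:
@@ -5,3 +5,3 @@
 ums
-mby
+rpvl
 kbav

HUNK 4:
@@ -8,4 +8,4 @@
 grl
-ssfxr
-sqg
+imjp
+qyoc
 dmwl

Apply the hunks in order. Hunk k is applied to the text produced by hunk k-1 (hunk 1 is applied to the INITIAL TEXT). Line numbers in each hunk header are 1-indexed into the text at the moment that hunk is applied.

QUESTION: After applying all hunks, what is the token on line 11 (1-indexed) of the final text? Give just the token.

Hunk 1: at line 4 remove [czl] add [mby,kbav] -> 11 lines: agxqv dkzhw ibo qsa ums mby kbav ooct dmwl yrje zkp
Hunk 2: at line 6 remove [ooct] add [grl,ssfxr,sqg] -> 13 lines: agxqv dkzhw ibo qsa ums mby kbav grl ssfxr sqg dmwl yrje zkp
Hunk 3: at line 5 remove [mby] add [rpvl] -> 13 lines: agxqv dkzhw ibo qsa ums rpvl kbav grl ssfxr sqg dmwl yrje zkp
Hunk 4: at line 8 remove [ssfxr,sqg] add [imjp,qyoc] -> 13 lines: agxqv dkzhw ibo qsa ums rpvl kbav grl imjp qyoc dmwl yrje zkp
Final line 11: dmwl

Answer: dmwl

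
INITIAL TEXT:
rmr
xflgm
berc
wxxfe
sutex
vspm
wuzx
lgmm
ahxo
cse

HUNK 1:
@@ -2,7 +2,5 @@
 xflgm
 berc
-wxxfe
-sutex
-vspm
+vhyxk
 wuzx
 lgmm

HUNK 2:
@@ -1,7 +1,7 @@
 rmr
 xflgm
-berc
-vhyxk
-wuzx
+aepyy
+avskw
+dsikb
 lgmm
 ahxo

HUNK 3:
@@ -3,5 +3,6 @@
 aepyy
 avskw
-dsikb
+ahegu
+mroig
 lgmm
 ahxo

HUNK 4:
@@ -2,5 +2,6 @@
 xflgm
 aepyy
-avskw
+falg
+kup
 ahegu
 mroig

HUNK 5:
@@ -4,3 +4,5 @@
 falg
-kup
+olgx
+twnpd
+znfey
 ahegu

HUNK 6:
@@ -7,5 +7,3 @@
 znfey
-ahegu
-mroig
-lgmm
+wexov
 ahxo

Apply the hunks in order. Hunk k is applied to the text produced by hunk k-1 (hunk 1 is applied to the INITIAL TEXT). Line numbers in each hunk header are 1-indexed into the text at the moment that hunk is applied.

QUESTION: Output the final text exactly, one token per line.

Answer: rmr
xflgm
aepyy
falg
olgx
twnpd
znfey
wexov
ahxo
cse

Derivation:
Hunk 1: at line 2 remove [wxxfe,sutex,vspm] add [vhyxk] -> 8 lines: rmr xflgm berc vhyxk wuzx lgmm ahxo cse
Hunk 2: at line 1 remove [berc,vhyxk,wuzx] add [aepyy,avskw,dsikb] -> 8 lines: rmr xflgm aepyy avskw dsikb lgmm ahxo cse
Hunk 3: at line 3 remove [dsikb] add [ahegu,mroig] -> 9 lines: rmr xflgm aepyy avskw ahegu mroig lgmm ahxo cse
Hunk 4: at line 2 remove [avskw] add [falg,kup] -> 10 lines: rmr xflgm aepyy falg kup ahegu mroig lgmm ahxo cse
Hunk 5: at line 4 remove [kup] add [olgx,twnpd,znfey] -> 12 lines: rmr xflgm aepyy falg olgx twnpd znfey ahegu mroig lgmm ahxo cse
Hunk 6: at line 7 remove [ahegu,mroig,lgmm] add [wexov] -> 10 lines: rmr xflgm aepyy falg olgx twnpd znfey wexov ahxo cse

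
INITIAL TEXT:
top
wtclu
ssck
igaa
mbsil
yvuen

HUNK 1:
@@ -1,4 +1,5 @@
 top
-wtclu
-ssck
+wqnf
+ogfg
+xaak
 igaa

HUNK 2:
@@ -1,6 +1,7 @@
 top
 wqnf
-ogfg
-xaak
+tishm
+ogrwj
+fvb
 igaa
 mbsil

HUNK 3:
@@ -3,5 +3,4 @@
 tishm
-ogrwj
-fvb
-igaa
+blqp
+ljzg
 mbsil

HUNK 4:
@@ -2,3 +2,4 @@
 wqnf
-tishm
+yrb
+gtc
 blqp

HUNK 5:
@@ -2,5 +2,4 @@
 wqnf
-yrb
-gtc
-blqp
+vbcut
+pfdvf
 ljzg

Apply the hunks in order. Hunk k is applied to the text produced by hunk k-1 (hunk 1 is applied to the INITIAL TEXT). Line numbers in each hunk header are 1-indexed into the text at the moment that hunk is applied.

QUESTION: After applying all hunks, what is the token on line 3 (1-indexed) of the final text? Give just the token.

Answer: vbcut

Derivation:
Hunk 1: at line 1 remove [wtclu,ssck] add [wqnf,ogfg,xaak] -> 7 lines: top wqnf ogfg xaak igaa mbsil yvuen
Hunk 2: at line 1 remove [ogfg,xaak] add [tishm,ogrwj,fvb] -> 8 lines: top wqnf tishm ogrwj fvb igaa mbsil yvuen
Hunk 3: at line 3 remove [ogrwj,fvb,igaa] add [blqp,ljzg] -> 7 lines: top wqnf tishm blqp ljzg mbsil yvuen
Hunk 4: at line 2 remove [tishm] add [yrb,gtc] -> 8 lines: top wqnf yrb gtc blqp ljzg mbsil yvuen
Hunk 5: at line 2 remove [yrb,gtc,blqp] add [vbcut,pfdvf] -> 7 lines: top wqnf vbcut pfdvf ljzg mbsil yvuen
Final line 3: vbcut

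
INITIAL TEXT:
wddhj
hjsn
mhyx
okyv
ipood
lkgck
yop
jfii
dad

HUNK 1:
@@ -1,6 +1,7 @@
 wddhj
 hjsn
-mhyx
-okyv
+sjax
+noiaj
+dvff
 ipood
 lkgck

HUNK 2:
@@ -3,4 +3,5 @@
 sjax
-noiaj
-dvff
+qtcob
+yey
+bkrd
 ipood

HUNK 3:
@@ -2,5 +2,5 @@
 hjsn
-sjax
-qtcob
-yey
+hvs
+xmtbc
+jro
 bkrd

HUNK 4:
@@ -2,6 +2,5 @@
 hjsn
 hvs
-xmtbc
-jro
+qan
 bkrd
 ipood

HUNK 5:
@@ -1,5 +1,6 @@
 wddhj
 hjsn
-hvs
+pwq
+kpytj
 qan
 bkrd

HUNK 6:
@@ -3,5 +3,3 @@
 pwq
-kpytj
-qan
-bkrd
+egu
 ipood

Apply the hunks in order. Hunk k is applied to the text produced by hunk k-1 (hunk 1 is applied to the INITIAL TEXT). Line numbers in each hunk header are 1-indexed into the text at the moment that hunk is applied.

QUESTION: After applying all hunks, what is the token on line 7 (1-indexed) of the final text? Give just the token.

Hunk 1: at line 1 remove [mhyx,okyv] add [sjax,noiaj,dvff] -> 10 lines: wddhj hjsn sjax noiaj dvff ipood lkgck yop jfii dad
Hunk 2: at line 3 remove [noiaj,dvff] add [qtcob,yey,bkrd] -> 11 lines: wddhj hjsn sjax qtcob yey bkrd ipood lkgck yop jfii dad
Hunk 3: at line 2 remove [sjax,qtcob,yey] add [hvs,xmtbc,jro] -> 11 lines: wddhj hjsn hvs xmtbc jro bkrd ipood lkgck yop jfii dad
Hunk 4: at line 2 remove [xmtbc,jro] add [qan] -> 10 lines: wddhj hjsn hvs qan bkrd ipood lkgck yop jfii dad
Hunk 5: at line 1 remove [hvs] add [pwq,kpytj] -> 11 lines: wddhj hjsn pwq kpytj qan bkrd ipood lkgck yop jfii dad
Hunk 6: at line 3 remove [kpytj,qan,bkrd] add [egu] -> 9 lines: wddhj hjsn pwq egu ipood lkgck yop jfii dad
Final line 7: yop

Answer: yop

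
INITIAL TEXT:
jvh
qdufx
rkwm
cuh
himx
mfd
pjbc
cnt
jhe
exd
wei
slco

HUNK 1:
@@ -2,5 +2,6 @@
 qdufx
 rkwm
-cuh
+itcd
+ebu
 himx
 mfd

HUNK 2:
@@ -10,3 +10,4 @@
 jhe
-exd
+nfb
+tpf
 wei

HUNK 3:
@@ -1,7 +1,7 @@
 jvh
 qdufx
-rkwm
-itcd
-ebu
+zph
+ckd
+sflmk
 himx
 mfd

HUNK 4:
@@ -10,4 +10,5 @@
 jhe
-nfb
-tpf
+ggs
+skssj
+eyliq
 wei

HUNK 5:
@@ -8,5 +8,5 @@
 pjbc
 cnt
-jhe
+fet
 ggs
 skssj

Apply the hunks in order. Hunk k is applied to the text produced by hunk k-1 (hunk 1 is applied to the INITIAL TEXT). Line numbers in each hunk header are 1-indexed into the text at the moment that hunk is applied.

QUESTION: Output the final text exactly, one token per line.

Answer: jvh
qdufx
zph
ckd
sflmk
himx
mfd
pjbc
cnt
fet
ggs
skssj
eyliq
wei
slco

Derivation:
Hunk 1: at line 2 remove [cuh] add [itcd,ebu] -> 13 lines: jvh qdufx rkwm itcd ebu himx mfd pjbc cnt jhe exd wei slco
Hunk 2: at line 10 remove [exd] add [nfb,tpf] -> 14 lines: jvh qdufx rkwm itcd ebu himx mfd pjbc cnt jhe nfb tpf wei slco
Hunk 3: at line 1 remove [rkwm,itcd,ebu] add [zph,ckd,sflmk] -> 14 lines: jvh qdufx zph ckd sflmk himx mfd pjbc cnt jhe nfb tpf wei slco
Hunk 4: at line 10 remove [nfb,tpf] add [ggs,skssj,eyliq] -> 15 lines: jvh qdufx zph ckd sflmk himx mfd pjbc cnt jhe ggs skssj eyliq wei slco
Hunk 5: at line 8 remove [jhe] add [fet] -> 15 lines: jvh qdufx zph ckd sflmk himx mfd pjbc cnt fet ggs skssj eyliq wei slco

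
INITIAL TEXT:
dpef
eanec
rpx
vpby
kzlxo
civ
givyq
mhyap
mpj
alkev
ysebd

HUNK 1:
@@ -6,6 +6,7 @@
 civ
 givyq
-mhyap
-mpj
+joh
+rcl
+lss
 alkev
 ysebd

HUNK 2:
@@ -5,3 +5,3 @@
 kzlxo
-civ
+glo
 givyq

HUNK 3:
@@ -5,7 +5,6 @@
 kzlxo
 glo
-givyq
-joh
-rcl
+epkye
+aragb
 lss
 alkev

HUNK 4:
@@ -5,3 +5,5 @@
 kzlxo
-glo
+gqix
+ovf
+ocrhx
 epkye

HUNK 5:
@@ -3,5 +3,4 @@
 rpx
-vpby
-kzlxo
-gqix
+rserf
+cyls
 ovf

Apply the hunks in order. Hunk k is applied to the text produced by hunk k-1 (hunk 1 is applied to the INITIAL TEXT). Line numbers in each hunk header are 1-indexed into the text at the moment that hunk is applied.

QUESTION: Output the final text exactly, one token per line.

Answer: dpef
eanec
rpx
rserf
cyls
ovf
ocrhx
epkye
aragb
lss
alkev
ysebd

Derivation:
Hunk 1: at line 6 remove [mhyap,mpj] add [joh,rcl,lss] -> 12 lines: dpef eanec rpx vpby kzlxo civ givyq joh rcl lss alkev ysebd
Hunk 2: at line 5 remove [civ] add [glo] -> 12 lines: dpef eanec rpx vpby kzlxo glo givyq joh rcl lss alkev ysebd
Hunk 3: at line 5 remove [givyq,joh,rcl] add [epkye,aragb] -> 11 lines: dpef eanec rpx vpby kzlxo glo epkye aragb lss alkev ysebd
Hunk 4: at line 5 remove [glo] add [gqix,ovf,ocrhx] -> 13 lines: dpef eanec rpx vpby kzlxo gqix ovf ocrhx epkye aragb lss alkev ysebd
Hunk 5: at line 3 remove [vpby,kzlxo,gqix] add [rserf,cyls] -> 12 lines: dpef eanec rpx rserf cyls ovf ocrhx epkye aragb lss alkev ysebd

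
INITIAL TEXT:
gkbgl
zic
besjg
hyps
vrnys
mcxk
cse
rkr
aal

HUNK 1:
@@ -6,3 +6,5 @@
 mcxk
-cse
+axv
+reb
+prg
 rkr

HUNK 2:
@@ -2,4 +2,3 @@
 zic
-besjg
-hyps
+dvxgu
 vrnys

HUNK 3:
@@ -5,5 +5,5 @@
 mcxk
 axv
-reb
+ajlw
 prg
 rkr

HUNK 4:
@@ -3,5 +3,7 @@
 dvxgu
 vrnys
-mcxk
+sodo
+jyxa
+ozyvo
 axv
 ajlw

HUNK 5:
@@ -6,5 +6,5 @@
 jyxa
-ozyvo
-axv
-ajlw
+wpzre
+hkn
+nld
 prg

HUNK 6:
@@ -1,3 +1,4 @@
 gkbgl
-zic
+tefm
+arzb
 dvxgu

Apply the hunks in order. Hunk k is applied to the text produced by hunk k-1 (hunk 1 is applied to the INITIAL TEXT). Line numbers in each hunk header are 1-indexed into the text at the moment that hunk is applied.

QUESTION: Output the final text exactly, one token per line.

Answer: gkbgl
tefm
arzb
dvxgu
vrnys
sodo
jyxa
wpzre
hkn
nld
prg
rkr
aal

Derivation:
Hunk 1: at line 6 remove [cse] add [axv,reb,prg] -> 11 lines: gkbgl zic besjg hyps vrnys mcxk axv reb prg rkr aal
Hunk 2: at line 2 remove [besjg,hyps] add [dvxgu] -> 10 lines: gkbgl zic dvxgu vrnys mcxk axv reb prg rkr aal
Hunk 3: at line 5 remove [reb] add [ajlw] -> 10 lines: gkbgl zic dvxgu vrnys mcxk axv ajlw prg rkr aal
Hunk 4: at line 3 remove [mcxk] add [sodo,jyxa,ozyvo] -> 12 lines: gkbgl zic dvxgu vrnys sodo jyxa ozyvo axv ajlw prg rkr aal
Hunk 5: at line 6 remove [ozyvo,axv,ajlw] add [wpzre,hkn,nld] -> 12 lines: gkbgl zic dvxgu vrnys sodo jyxa wpzre hkn nld prg rkr aal
Hunk 6: at line 1 remove [zic] add [tefm,arzb] -> 13 lines: gkbgl tefm arzb dvxgu vrnys sodo jyxa wpzre hkn nld prg rkr aal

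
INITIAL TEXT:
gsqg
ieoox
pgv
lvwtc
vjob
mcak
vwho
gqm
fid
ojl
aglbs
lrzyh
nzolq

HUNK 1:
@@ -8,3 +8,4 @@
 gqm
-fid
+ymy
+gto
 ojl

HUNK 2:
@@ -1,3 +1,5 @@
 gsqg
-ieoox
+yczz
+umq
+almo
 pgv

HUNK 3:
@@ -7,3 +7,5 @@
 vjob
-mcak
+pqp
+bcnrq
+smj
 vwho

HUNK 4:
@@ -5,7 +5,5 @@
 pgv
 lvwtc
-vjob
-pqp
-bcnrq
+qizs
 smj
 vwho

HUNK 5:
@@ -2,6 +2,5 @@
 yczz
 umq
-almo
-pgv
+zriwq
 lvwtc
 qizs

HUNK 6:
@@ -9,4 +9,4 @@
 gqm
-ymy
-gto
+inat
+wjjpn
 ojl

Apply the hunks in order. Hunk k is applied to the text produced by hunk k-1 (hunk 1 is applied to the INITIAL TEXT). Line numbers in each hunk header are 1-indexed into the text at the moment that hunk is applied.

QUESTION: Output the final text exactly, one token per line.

Hunk 1: at line 8 remove [fid] add [ymy,gto] -> 14 lines: gsqg ieoox pgv lvwtc vjob mcak vwho gqm ymy gto ojl aglbs lrzyh nzolq
Hunk 2: at line 1 remove [ieoox] add [yczz,umq,almo] -> 16 lines: gsqg yczz umq almo pgv lvwtc vjob mcak vwho gqm ymy gto ojl aglbs lrzyh nzolq
Hunk 3: at line 7 remove [mcak] add [pqp,bcnrq,smj] -> 18 lines: gsqg yczz umq almo pgv lvwtc vjob pqp bcnrq smj vwho gqm ymy gto ojl aglbs lrzyh nzolq
Hunk 4: at line 5 remove [vjob,pqp,bcnrq] add [qizs] -> 16 lines: gsqg yczz umq almo pgv lvwtc qizs smj vwho gqm ymy gto ojl aglbs lrzyh nzolq
Hunk 5: at line 2 remove [almo,pgv] add [zriwq] -> 15 lines: gsqg yczz umq zriwq lvwtc qizs smj vwho gqm ymy gto ojl aglbs lrzyh nzolq
Hunk 6: at line 9 remove [ymy,gto] add [inat,wjjpn] -> 15 lines: gsqg yczz umq zriwq lvwtc qizs smj vwho gqm inat wjjpn ojl aglbs lrzyh nzolq

Answer: gsqg
yczz
umq
zriwq
lvwtc
qizs
smj
vwho
gqm
inat
wjjpn
ojl
aglbs
lrzyh
nzolq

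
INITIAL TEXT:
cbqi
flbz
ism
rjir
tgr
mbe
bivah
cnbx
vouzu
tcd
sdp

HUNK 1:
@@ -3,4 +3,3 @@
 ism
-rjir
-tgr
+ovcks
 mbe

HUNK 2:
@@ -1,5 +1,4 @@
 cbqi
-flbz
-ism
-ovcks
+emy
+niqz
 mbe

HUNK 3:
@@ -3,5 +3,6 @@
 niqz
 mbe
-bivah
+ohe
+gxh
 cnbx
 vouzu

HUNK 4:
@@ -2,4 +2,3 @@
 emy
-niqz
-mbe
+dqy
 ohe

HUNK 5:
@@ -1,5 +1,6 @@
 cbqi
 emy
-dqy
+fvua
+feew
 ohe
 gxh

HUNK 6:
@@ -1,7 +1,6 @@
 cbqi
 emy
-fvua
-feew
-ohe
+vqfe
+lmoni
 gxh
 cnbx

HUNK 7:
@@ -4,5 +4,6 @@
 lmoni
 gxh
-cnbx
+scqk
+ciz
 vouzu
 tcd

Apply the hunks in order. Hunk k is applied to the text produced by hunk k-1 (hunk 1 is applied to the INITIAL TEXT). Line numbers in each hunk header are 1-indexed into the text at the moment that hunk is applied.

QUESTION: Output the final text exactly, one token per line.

Hunk 1: at line 3 remove [rjir,tgr] add [ovcks] -> 10 lines: cbqi flbz ism ovcks mbe bivah cnbx vouzu tcd sdp
Hunk 2: at line 1 remove [flbz,ism,ovcks] add [emy,niqz] -> 9 lines: cbqi emy niqz mbe bivah cnbx vouzu tcd sdp
Hunk 3: at line 3 remove [bivah] add [ohe,gxh] -> 10 lines: cbqi emy niqz mbe ohe gxh cnbx vouzu tcd sdp
Hunk 4: at line 2 remove [niqz,mbe] add [dqy] -> 9 lines: cbqi emy dqy ohe gxh cnbx vouzu tcd sdp
Hunk 5: at line 1 remove [dqy] add [fvua,feew] -> 10 lines: cbqi emy fvua feew ohe gxh cnbx vouzu tcd sdp
Hunk 6: at line 1 remove [fvua,feew,ohe] add [vqfe,lmoni] -> 9 lines: cbqi emy vqfe lmoni gxh cnbx vouzu tcd sdp
Hunk 7: at line 4 remove [cnbx] add [scqk,ciz] -> 10 lines: cbqi emy vqfe lmoni gxh scqk ciz vouzu tcd sdp

Answer: cbqi
emy
vqfe
lmoni
gxh
scqk
ciz
vouzu
tcd
sdp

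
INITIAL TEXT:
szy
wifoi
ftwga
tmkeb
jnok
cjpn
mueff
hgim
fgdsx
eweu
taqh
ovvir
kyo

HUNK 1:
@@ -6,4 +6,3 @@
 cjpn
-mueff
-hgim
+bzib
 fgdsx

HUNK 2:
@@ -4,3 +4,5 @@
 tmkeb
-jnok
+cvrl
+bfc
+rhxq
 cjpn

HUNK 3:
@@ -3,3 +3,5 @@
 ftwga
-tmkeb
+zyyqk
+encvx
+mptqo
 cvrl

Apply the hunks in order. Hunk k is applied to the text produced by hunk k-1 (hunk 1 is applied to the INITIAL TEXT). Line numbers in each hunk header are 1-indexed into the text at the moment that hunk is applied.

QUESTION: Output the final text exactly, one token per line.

Answer: szy
wifoi
ftwga
zyyqk
encvx
mptqo
cvrl
bfc
rhxq
cjpn
bzib
fgdsx
eweu
taqh
ovvir
kyo

Derivation:
Hunk 1: at line 6 remove [mueff,hgim] add [bzib] -> 12 lines: szy wifoi ftwga tmkeb jnok cjpn bzib fgdsx eweu taqh ovvir kyo
Hunk 2: at line 4 remove [jnok] add [cvrl,bfc,rhxq] -> 14 lines: szy wifoi ftwga tmkeb cvrl bfc rhxq cjpn bzib fgdsx eweu taqh ovvir kyo
Hunk 3: at line 3 remove [tmkeb] add [zyyqk,encvx,mptqo] -> 16 lines: szy wifoi ftwga zyyqk encvx mptqo cvrl bfc rhxq cjpn bzib fgdsx eweu taqh ovvir kyo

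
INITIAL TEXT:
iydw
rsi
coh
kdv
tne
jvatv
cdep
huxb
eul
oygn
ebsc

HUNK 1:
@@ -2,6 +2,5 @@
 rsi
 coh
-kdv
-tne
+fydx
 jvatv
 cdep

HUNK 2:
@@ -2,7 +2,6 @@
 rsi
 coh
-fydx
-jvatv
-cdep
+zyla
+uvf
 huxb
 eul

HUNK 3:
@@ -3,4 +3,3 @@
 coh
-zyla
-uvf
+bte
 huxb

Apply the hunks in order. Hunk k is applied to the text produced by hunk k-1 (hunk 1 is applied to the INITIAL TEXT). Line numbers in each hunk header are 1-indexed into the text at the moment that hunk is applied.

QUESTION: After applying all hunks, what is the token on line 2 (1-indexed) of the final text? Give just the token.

Answer: rsi

Derivation:
Hunk 1: at line 2 remove [kdv,tne] add [fydx] -> 10 lines: iydw rsi coh fydx jvatv cdep huxb eul oygn ebsc
Hunk 2: at line 2 remove [fydx,jvatv,cdep] add [zyla,uvf] -> 9 lines: iydw rsi coh zyla uvf huxb eul oygn ebsc
Hunk 3: at line 3 remove [zyla,uvf] add [bte] -> 8 lines: iydw rsi coh bte huxb eul oygn ebsc
Final line 2: rsi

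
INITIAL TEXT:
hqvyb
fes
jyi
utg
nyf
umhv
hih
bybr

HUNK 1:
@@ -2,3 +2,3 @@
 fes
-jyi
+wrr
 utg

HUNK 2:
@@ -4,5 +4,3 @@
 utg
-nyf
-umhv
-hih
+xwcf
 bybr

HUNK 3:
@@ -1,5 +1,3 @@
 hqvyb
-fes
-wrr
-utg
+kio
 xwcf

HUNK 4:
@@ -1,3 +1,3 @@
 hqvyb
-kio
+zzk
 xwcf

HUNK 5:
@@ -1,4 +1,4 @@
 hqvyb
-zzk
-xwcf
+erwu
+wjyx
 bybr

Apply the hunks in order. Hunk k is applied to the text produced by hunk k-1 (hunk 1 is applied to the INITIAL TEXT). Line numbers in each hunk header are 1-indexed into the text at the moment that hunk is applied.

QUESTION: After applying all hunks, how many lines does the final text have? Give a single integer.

Answer: 4

Derivation:
Hunk 1: at line 2 remove [jyi] add [wrr] -> 8 lines: hqvyb fes wrr utg nyf umhv hih bybr
Hunk 2: at line 4 remove [nyf,umhv,hih] add [xwcf] -> 6 lines: hqvyb fes wrr utg xwcf bybr
Hunk 3: at line 1 remove [fes,wrr,utg] add [kio] -> 4 lines: hqvyb kio xwcf bybr
Hunk 4: at line 1 remove [kio] add [zzk] -> 4 lines: hqvyb zzk xwcf bybr
Hunk 5: at line 1 remove [zzk,xwcf] add [erwu,wjyx] -> 4 lines: hqvyb erwu wjyx bybr
Final line count: 4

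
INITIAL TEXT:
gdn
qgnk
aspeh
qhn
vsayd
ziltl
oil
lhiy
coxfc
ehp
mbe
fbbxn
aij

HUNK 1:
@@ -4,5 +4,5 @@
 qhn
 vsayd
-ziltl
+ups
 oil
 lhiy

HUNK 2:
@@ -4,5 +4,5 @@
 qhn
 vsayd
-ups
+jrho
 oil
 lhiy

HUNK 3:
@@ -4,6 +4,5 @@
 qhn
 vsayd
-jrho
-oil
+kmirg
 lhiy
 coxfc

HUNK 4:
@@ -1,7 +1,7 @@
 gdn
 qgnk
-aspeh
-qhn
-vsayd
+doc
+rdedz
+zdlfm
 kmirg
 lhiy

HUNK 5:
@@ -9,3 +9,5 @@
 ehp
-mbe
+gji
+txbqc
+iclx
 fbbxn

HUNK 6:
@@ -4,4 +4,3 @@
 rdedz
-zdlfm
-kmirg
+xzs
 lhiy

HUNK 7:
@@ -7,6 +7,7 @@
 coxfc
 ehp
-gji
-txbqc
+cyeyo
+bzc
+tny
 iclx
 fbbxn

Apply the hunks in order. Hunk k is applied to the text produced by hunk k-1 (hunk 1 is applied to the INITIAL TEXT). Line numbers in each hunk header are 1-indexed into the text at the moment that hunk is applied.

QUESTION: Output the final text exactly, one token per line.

Answer: gdn
qgnk
doc
rdedz
xzs
lhiy
coxfc
ehp
cyeyo
bzc
tny
iclx
fbbxn
aij

Derivation:
Hunk 1: at line 4 remove [ziltl] add [ups] -> 13 lines: gdn qgnk aspeh qhn vsayd ups oil lhiy coxfc ehp mbe fbbxn aij
Hunk 2: at line 4 remove [ups] add [jrho] -> 13 lines: gdn qgnk aspeh qhn vsayd jrho oil lhiy coxfc ehp mbe fbbxn aij
Hunk 3: at line 4 remove [jrho,oil] add [kmirg] -> 12 lines: gdn qgnk aspeh qhn vsayd kmirg lhiy coxfc ehp mbe fbbxn aij
Hunk 4: at line 1 remove [aspeh,qhn,vsayd] add [doc,rdedz,zdlfm] -> 12 lines: gdn qgnk doc rdedz zdlfm kmirg lhiy coxfc ehp mbe fbbxn aij
Hunk 5: at line 9 remove [mbe] add [gji,txbqc,iclx] -> 14 lines: gdn qgnk doc rdedz zdlfm kmirg lhiy coxfc ehp gji txbqc iclx fbbxn aij
Hunk 6: at line 4 remove [zdlfm,kmirg] add [xzs] -> 13 lines: gdn qgnk doc rdedz xzs lhiy coxfc ehp gji txbqc iclx fbbxn aij
Hunk 7: at line 7 remove [gji,txbqc] add [cyeyo,bzc,tny] -> 14 lines: gdn qgnk doc rdedz xzs lhiy coxfc ehp cyeyo bzc tny iclx fbbxn aij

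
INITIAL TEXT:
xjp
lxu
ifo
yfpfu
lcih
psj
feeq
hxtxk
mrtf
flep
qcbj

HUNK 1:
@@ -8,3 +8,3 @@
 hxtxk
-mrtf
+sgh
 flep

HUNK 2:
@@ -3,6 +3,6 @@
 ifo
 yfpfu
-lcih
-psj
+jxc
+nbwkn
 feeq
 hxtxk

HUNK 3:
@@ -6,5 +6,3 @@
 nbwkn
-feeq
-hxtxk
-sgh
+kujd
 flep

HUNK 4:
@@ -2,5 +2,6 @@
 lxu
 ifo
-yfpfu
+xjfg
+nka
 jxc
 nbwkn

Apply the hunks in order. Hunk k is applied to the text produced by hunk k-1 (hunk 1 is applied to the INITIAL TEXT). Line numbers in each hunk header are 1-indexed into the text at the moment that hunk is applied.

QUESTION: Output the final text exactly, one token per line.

Hunk 1: at line 8 remove [mrtf] add [sgh] -> 11 lines: xjp lxu ifo yfpfu lcih psj feeq hxtxk sgh flep qcbj
Hunk 2: at line 3 remove [lcih,psj] add [jxc,nbwkn] -> 11 lines: xjp lxu ifo yfpfu jxc nbwkn feeq hxtxk sgh flep qcbj
Hunk 3: at line 6 remove [feeq,hxtxk,sgh] add [kujd] -> 9 lines: xjp lxu ifo yfpfu jxc nbwkn kujd flep qcbj
Hunk 4: at line 2 remove [yfpfu] add [xjfg,nka] -> 10 lines: xjp lxu ifo xjfg nka jxc nbwkn kujd flep qcbj

Answer: xjp
lxu
ifo
xjfg
nka
jxc
nbwkn
kujd
flep
qcbj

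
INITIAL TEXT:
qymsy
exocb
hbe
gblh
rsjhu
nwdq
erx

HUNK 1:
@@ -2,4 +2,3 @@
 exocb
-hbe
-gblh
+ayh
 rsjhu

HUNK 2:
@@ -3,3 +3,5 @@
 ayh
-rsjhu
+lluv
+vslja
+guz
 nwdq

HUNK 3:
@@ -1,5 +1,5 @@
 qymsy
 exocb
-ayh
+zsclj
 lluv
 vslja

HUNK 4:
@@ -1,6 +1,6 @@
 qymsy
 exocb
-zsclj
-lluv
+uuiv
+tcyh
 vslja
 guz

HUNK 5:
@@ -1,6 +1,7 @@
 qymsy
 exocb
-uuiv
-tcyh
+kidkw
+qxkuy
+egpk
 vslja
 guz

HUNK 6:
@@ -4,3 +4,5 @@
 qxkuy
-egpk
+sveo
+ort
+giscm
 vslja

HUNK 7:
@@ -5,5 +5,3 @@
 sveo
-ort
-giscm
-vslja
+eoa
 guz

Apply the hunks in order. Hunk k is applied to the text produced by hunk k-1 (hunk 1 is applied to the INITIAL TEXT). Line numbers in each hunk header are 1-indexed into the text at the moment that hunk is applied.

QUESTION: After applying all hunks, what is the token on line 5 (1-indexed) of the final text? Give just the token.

Hunk 1: at line 2 remove [hbe,gblh] add [ayh] -> 6 lines: qymsy exocb ayh rsjhu nwdq erx
Hunk 2: at line 3 remove [rsjhu] add [lluv,vslja,guz] -> 8 lines: qymsy exocb ayh lluv vslja guz nwdq erx
Hunk 3: at line 1 remove [ayh] add [zsclj] -> 8 lines: qymsy exocb zsclj lluv vslja guz nwdq erx
Hunk 4: at line 1 remove [zsclj,lluv] add [uuiv,tcyh] -> 8 lines: qymsy exocb uuiv tcyh vslja guz nwdq erx
Hunk 5: at line 1 remove [uuiv,tcyh] add [kidkw,qxkuy,egpk] -> 9 lines: qymsy exocb kidkw qxkuy egpk vslja guz nwdq erx
Hunk 6: at line 4 remove [egpk] add [sveo,ort,giscm] -> 11 lines: qymsy exocb kidkw qxkuy sveo ort giscm vslja guz nwdq erx
Hunk 7: at line 5 remove [ort,giscm,vslja] add [eoa] -> 9 lines: qymsy exocb kidkw qxkuy sveo eoa guz nwdq erx
Final line 5: sveo

Answer: sveo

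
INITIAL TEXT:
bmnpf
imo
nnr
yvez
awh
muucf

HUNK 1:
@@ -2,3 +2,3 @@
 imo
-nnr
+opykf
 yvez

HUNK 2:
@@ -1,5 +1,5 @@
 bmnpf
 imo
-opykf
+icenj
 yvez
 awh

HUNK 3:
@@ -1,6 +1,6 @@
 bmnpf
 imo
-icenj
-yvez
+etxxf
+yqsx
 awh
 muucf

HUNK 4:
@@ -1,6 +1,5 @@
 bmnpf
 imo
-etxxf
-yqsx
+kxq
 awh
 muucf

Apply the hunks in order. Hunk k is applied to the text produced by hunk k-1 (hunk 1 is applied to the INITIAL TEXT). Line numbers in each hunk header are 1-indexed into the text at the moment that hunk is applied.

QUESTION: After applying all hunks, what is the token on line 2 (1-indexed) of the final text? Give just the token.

Hunk 1: at line 2 remove [nnr] add [opykf] -> 6 lines: bmnpf imo opykf yvez awh muucf
Hunk 2: at line 1 remove [opykf] add [icenj] -> 6 lines: bmnpf imo icenj yvez awh muucf
Hunk 3: at line 1 remove [icenj,yvez] add [etxxf,yqsx] -> 6 lines: bmnpf imo etxxf yqsx awh muucf
Hunk 4: at line 1 remove [etxxf,yqsx] add [kxq] -> 5 lines: bmnpf imo kxq awh muucf
Final line 2: imo

Answer: imo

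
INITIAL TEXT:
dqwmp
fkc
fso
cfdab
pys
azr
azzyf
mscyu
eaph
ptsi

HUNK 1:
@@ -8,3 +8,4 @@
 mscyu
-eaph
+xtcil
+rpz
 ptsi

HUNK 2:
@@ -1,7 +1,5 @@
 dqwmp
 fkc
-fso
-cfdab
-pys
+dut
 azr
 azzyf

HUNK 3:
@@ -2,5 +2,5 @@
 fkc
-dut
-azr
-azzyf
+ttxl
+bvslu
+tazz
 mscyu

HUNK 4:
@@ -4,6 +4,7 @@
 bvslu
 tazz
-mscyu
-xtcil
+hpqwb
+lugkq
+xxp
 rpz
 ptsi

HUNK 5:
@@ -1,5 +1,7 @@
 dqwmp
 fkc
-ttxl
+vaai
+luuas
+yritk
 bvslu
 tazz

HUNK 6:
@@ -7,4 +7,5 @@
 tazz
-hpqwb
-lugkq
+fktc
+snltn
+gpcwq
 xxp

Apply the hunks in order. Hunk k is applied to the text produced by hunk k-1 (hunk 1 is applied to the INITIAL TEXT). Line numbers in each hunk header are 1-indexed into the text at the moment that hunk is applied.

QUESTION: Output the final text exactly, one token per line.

Hunk 1: at line 8 remove [eaph] add [xtcil,rpz] -> 11 lines: dqwmp fkc fso cfdab pys azr azzyf mscyu xtcil rpz ptsi
Hunk 2: at line 1 remove [fso,cfdab,pys] add [dut] -> 9 lines: dqwmp fkc dut azr azzyf mscyu xtcil rpz ptsi
Hunk 3: at line 2 remove [dut,azr,azzyf] add [ttxl,bvslu,tazz] -> 9 lines: dqwmp fkc ttxl bvslu tazz mscyu xtcil rpz ptsi
Hunk 4: at line 4 remove [mscyu,xtcil] add [hpqwb,lugkq,xxp] -> 10 lines: dqwmp fkc ttxl bvslu tazz hpqwb lugkq xxp rpz ptsi
Hunk 5: at line 1 remove [ttxl] add [vaai,luuas,yritk] -> 12 lines: dqwmp fkc vaai luuas yritk bvslu tazz hpqwb lugkq xxp rpz ptsi
Hunk 6: at line 7 remove [hpqwb,lugkq] add [fktc,snltn,gpcwq] -> 13 lines: dqwmp fkc vaai luuas yritk bvslu tazz fktc snltn gpcwq xxp rpz ptsi

Answer: dqwmp
fkc
vaai
luuas
yritk
bvslu
tazz
fktc
snltn
gpcwq
xxp
rpz
ptsi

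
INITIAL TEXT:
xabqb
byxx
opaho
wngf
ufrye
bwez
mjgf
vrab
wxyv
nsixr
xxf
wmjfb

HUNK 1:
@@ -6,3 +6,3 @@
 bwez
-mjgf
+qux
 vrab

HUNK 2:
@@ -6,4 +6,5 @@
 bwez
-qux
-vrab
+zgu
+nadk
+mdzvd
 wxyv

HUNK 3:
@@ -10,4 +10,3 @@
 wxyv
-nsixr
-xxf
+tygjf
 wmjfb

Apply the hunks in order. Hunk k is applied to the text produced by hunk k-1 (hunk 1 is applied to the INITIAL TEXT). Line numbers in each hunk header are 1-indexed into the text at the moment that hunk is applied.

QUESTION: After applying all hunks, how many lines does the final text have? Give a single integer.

Hunk 1: at line 6 remove [mjgf] add [qux] -> 12 lines: xabqb byxx opaho wngf ufrye bwez qux vrab wxyv nsixr xxf wmjfb
Hunk 2: at line 6 remove [qux,vrab] add [zgu,nadk,mdzvd] -> 13 lines: xabqb byxx opaho wngf ufrye bwez zgu nadk mdzvd wxyv nsixr xxf wmjfb
Hunk 3: at line 10 remove [nsixr,xxf] add [tygjf] -> 12 lines: xabqb byxx opaho wngf ufrye bwez zgu nadk mdzvd wxyv tygjf wmjfb
Final line count: 12

Answer: 12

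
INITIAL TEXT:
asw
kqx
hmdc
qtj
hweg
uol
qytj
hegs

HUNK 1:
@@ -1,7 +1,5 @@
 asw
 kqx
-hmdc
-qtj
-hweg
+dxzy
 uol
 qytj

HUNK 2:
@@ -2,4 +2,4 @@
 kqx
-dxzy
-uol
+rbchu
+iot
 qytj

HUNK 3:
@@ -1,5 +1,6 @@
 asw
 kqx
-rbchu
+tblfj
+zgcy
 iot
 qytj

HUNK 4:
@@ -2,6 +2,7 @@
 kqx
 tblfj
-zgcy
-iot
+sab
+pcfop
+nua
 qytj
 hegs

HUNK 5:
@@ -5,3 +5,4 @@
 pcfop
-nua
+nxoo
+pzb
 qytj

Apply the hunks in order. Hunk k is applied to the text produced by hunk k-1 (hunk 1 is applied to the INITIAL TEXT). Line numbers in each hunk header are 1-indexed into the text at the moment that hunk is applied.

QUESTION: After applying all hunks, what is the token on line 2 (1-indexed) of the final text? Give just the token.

Answer: kqx

Derivation:
Hunk 1: at line 1 remove [hmdc,qtj,hweg] add [dxzy] -> 6 lines: asw kqx dxzy uol qytj hegs
Hunk 2: at line 2 remove [dxzy,uol] add [rbchu,iot] -> 6 lines: asw kqx rbchu iot qytj hegs
Hunk 3: at line 1 remove [rbchu] add [tblfj,zgcy] -> 7 lines: asw kqx tblfj zgcy iot qytj hegs
Hunk 4: at line 2 remove [zgcy,iot] add [sab,pcfop,nua] -> 8 lines: asw kqx tblfj sab pcfop nua qytj hegs
Hunk 5: at line 5 remove [nua] add [nxoo,pzb] -> 9 lines: asw kqx tblfj sab pcfop nxoo pzb qytj hegs
Final line 2: kqx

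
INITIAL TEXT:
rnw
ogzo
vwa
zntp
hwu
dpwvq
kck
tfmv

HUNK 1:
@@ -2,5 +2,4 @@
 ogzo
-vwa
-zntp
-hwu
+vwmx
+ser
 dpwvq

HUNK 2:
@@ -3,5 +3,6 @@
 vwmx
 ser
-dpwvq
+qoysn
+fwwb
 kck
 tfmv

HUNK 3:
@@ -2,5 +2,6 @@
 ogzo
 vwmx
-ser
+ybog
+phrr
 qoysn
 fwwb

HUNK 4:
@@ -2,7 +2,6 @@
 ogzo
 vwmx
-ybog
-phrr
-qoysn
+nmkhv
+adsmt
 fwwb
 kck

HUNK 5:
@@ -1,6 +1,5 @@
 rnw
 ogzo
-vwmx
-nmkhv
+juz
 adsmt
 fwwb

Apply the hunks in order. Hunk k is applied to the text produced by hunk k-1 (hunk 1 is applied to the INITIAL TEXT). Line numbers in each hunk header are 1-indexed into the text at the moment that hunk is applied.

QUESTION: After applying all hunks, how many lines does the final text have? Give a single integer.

Answer: 7

Derivation:
Hunk 1: at line 2 remove [vwa,zntp,hwu] add [vwmx,ser] -> 7 lines: rnw ogzo vwmx ser dpwvq kck tfmv
Hunk 2: at line 3 remove [dpwvq] add [qoysn,fwwb] -> 8 lines: rnw ogzo vwmx ser qoysn fwwb kck tfmv
Hunk 3: at line 2 remove [ser] add [ybog,phrr] -> 9 lines: rnw ogzo vwmx ybog phrr qoysn fwwb kck tfmv
Hunk 4: at line 2 remove [ybog,phrr,qoysn] add [nmkhv,adsmt] -> 8 lines: rnw ogzo vwmx nmkhv adsmt fwwb kck tfmv
Hunk 5: at line 1 remove [vwmx,nmkhv] add [juz] -> 7 lines: rnw ogzo juz adsmt fwwb kck tfmv
Final line count: 7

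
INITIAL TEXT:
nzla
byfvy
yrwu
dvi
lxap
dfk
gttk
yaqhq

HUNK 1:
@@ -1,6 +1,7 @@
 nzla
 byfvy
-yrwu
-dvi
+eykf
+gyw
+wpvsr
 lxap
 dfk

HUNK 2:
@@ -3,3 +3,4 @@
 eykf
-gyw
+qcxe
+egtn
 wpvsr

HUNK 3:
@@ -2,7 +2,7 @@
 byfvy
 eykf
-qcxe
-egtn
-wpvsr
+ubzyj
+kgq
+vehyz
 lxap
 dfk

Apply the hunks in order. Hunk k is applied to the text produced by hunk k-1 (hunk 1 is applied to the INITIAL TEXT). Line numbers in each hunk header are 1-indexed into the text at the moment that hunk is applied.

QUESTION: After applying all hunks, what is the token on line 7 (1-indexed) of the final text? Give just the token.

Answer: lxap

Derivation:
Hunk 1: at line 1 remove [yrwu,dvi] add [eykf,gyw,wpvsr] -> 9 lines: nzla byfvy eykf gyw wpvsr lxap dfk gttk yaqhq
Hunk 2: at line 3 remove [gyw] add [qcxe,egtn] -> 10 lines: nzla byfvy eykf qcxe egtn wpvsr lxap dfk gttk yaqhq
Hunk 3: at line 2 remove [qcxe,egtn,wpvsr] add [ubzyj,kgq,vehyz] -> 10 lines: nzla byfvy eykf ubzyj kgq vehyz lxap dfk gttk yaqhq
Final line 7: lxap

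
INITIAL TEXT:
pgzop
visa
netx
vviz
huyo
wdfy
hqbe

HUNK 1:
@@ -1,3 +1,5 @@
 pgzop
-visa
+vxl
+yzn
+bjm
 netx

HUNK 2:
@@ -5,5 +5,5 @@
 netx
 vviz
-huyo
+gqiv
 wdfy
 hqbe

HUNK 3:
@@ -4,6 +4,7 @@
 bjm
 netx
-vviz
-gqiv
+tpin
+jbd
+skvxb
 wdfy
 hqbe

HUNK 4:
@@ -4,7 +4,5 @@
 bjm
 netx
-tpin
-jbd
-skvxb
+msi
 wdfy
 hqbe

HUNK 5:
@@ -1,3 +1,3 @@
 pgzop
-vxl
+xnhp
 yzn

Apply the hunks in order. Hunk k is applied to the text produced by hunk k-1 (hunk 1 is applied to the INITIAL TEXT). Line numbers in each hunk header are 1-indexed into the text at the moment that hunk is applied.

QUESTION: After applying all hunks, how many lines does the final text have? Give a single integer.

Hunk 1: at line 1 remove [visa] add [vxl,yzn,bjm] -> 9 lines: pgzop vxl yzn bjm netx vviz huyo wdfy hqbe
Hunk 2: at line 5 remove [huyo] add [gqiv] -> 9 lines: pgzop vxl yzn bjm netx vviz gqiv wdfy hqbe
Hunk 3: at line 4 remove [vviz,gqiv] add [tpin,jbd,skvxb] -> 10 lines: pgzop vxl yzn bjm netx tpin jbd skvxb wdfy hqbe
Hunk 4: at line 4 remove [tpin,jbd,skvxb] add [msi] -> 8 lines: pgzop vxl yzn bjm netx msi wdfy hqbe
Hunk 5: at line 1 remove [vxl] add [xnhp] -> 8 lines: pgzop xnhp yzn bjm netx msi wdfy hqbe
Final line count: 8

Answer: 8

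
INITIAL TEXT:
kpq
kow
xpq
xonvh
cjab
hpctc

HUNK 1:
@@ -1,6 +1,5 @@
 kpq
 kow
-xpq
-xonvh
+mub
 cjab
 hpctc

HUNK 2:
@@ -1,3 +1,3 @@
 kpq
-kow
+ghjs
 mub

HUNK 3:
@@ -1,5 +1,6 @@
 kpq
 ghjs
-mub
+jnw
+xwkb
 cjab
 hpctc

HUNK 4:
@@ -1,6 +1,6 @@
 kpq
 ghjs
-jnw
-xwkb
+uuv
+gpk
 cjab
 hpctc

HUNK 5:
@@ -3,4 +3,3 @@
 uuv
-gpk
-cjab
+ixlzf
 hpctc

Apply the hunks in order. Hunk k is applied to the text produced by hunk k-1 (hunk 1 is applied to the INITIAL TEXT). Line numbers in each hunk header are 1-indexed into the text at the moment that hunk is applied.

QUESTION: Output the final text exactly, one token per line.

Answer: kpq
ghjs
uuv
ixlzf
hpctc

Derivation:
Hunk 1: at line 1 remove [xpq,xonvh] add [mub] -> 5 lines: kpq kow mub cjab hpctc
Hunk 2: at line 1 remove [kow] add [ghjs] -> 5 lines: kpq ghjs mub cjab hpctc
Hunk 3: at line 1 remove [mub] add [jnw,xwkb] -> 6 lines: kpq ghjs jnw xwkb cjab hpctc
Hunk 4: at line 1 remove [jnw,xwkb] add [uuv,gpk] -> 6 lines: kpq ghjs uuv gpk cjab hpctc
Hunk 5: at line 3 remove [gpk,cjab] add [ixlzf] -> 5 lines: kpq ghjs uuv ixlzf hpctc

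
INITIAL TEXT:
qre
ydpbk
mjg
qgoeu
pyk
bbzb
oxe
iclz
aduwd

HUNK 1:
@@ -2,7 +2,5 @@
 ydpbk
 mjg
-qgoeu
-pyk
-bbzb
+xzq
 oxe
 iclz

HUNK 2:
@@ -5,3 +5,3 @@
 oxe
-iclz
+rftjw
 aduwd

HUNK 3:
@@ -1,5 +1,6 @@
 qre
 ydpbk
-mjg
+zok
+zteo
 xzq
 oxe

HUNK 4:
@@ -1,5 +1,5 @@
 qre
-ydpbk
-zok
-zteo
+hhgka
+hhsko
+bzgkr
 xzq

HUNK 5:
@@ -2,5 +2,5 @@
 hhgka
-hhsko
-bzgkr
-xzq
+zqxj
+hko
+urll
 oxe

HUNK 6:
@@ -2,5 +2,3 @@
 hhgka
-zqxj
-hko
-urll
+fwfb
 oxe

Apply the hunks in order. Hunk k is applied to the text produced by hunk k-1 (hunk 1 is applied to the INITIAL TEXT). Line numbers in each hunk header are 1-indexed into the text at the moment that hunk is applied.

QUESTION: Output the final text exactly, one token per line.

Hunk 1: at line 2 remove [qgoeu,pyk,bbzb] add [xzq] -> 7 lines: qre ydpbk mjg xzq oxe iclz aduwd
Hunk 2: at line 5 remove [iclz] add [rftjw] -> 7 lines: qre ydpbk mjg xzq oxe rftjw aduwd
Hunk 3: at line 1 remove [mjg] add [zok,zteo] -> 8 lines: qre ydpbk zok zteo xzq oxe rftjw aduwd
Hunk 4: at line 1 remove [ydpbk,zok,zteo] add [hhgka,hhsko,bzgkr] -> 8 lines: qre hhgka hhsko bzgkr xzq oxe rftjw aduwd
Hunk 5: at line 2 remove [hhsko,bzgkr,xzq] add [zqxj,hko,urll] -> 8 lines: qre hhgka zqxj hko urll oxe rftjw aduwd
Hunk 6: at line 2 remove [zqxj,hko,urll] add [fwfb] -> 6 lines: qre hhgka fwfb oxe rftjw aduwd

Answer: qre
hhgka
fwfb
oxe
rftjw
aduwd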